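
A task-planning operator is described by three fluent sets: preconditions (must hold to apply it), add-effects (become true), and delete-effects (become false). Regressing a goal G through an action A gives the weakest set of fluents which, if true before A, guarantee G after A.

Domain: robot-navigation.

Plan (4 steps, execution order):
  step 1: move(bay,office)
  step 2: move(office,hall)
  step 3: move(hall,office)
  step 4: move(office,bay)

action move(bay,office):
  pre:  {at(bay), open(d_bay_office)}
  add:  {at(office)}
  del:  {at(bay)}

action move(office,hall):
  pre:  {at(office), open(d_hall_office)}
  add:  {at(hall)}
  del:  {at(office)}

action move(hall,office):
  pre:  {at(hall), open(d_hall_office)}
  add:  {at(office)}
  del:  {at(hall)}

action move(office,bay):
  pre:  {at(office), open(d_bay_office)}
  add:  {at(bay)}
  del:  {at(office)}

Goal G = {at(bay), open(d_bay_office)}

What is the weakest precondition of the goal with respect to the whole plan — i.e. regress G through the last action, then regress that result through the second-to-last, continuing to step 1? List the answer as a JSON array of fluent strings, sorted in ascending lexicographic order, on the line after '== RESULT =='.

Regress step by step:
  through step 4 (move(office,bay)): drop {at(bay)}, keep {open(d_bay_office)}, require {at(office), open(d_bay_office)}
    → {at(office), open(d_bay_office)}
  through step 3 (move(hall,office)): drop {at(office)}, keep {open(d_bay_office)}, require {at(hall), open(d_hall_office)}
    → {at(hall), open(d_bay_office), open(d_hall_office)}
  through step 2 (move(office,hall)): drop {at(hall)}, keep {open(d_bay_office), open(d_hall_office)}, require {at(office), open(d_hall_office)}
    → {at(office), open(d_bay_office), open(d_hall_office)}
  through step 1 (move(bay,office)): drop {at(office)}, keep {open(d_bay_office), open(d_hall_office)}, require {at(bay), open(d_bay_office)}
    → {at(bay), open(d_bay_office), open(d_hall_office)}

== RESULT ==
["at(bay)", "open(d_bay_office)", "open(d_hall_office)"]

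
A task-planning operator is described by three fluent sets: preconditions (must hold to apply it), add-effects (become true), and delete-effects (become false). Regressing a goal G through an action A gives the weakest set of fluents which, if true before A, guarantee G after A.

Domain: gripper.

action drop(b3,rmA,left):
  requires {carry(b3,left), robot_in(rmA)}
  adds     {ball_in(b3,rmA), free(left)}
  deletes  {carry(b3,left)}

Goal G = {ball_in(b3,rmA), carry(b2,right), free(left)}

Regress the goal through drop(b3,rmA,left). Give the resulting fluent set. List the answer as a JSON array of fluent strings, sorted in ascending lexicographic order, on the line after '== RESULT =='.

Regress:
  G ∩ del = {}  (empty — regression defined)
  G \ add = {ball_in(b3,rmA), carry(b2,right), free(left)} \ {ball_in(b3,rmA), free(left)} = {carry(b2,right)}
  ∪ pre   = {carry(b2,right)} ∪ {carry(b3,left), robot_in(rmA)}
          = {carry(b2,right), carry(b3,left), robot_in(rmA)}

== RESULT ==
["carry(b2,right)", "carry(b3,left)", "robot_in(rmA)"]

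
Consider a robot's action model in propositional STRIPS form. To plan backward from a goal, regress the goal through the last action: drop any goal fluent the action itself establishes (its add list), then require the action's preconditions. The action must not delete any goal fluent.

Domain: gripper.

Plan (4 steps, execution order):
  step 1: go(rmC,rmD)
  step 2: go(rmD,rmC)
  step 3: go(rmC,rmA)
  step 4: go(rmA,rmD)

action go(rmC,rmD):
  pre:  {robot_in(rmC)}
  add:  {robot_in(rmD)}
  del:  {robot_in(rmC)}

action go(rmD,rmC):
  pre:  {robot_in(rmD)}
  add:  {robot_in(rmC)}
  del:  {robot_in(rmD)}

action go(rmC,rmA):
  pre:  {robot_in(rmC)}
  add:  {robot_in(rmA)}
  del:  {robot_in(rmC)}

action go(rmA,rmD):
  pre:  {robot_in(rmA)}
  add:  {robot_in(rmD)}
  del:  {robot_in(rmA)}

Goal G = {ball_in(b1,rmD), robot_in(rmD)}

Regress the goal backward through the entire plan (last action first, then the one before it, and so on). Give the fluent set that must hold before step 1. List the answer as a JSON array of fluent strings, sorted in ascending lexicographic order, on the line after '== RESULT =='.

Work backward from the goal:
  through step 4 (go(rmA,rmD)): drop {robot_in(rmD)}, keep {ball_in(b1,rmD)}, require {robot_in(rmA)}
    → {ball_in(b1,rmD), robot_in(rmA)}
  through step 3 (go(rmC,rmA)): drop {robot_in(rmA)}, keep {ball_in(b1,rmD)}, require {robot_in(rmC)}
    → {ball_in(b1,rmD), robot_in(rmC)}
  through step 2 (go(rmD,rmC)): drop {robot_in(rmC)}, keep {ball_in(b1,rmD)}, require {robot_in(rmD)}
    → {ball_in(b1,rmD), robot_in(rmD)}
  through step 1 (go(rmC,rmD)): drop {robot_in(rmD)}, keep {ball_in(b1,rmD)}, require {robot_in(rmC)}
    → {ball_in(b1,rmD), robot_in(rmC)}

== RESULT ==
["ball_in(b1,rmD)", "robot_in(rmC)"]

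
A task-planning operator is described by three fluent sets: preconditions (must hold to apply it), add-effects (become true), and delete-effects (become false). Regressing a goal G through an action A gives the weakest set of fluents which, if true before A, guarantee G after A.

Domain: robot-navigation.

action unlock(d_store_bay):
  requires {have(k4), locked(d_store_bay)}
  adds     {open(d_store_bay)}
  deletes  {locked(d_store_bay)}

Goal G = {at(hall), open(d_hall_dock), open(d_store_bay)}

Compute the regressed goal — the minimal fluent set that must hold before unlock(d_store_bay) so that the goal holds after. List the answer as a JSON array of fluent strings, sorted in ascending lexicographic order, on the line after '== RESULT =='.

Compute (G \ add) ∪ pre:
  G ∩ del = {}  (empty — regression defined)
  G \ add = {at(hall), open(d_hall_dock), open(d_store_bay)} \ {open(d_store_bay)} = {at(hall), open(d_hall_dock)}
  ∪ pre   = {at(hall), open(d_hall_dock)} ∪ {have(k4), locked(d_store_bay)}
          = {at(hall), have(k4), locked(d_store_bay), open(d_hall_dock)}

== RESULT ==
["at(hall)", "have(k4)", "locked(d_store_bay)", "open(d_hall_dock)"]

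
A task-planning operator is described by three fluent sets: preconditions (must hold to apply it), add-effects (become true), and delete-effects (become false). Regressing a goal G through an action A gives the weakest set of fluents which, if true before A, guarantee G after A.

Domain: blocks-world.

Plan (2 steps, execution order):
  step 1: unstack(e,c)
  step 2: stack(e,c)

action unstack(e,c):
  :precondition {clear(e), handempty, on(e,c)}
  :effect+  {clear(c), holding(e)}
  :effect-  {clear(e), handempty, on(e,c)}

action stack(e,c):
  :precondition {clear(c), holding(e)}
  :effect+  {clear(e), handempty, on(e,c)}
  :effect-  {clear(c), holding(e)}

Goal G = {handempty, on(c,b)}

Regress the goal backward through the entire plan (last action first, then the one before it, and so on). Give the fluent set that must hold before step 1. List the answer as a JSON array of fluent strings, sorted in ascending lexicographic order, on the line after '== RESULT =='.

Work backward from the goal:
  through step 2 (stack(e,c)): drop {handempty}, keep {on(c,b)}, require {clear(c), holding(e)}
    → {clear(c), holding(e), on(c,b)}
  through step 1 (unstack(e,c)): drop {clear(c), holding(e)}, keep {on(c,b)}, require {clear(e), handempty, on(e,c)}
    → {clear(e), handempty, on(c,b), on(e,c)}

== RESULT ==
["clear(e)", "handempty", "on(c,b)", "on(e,c)"]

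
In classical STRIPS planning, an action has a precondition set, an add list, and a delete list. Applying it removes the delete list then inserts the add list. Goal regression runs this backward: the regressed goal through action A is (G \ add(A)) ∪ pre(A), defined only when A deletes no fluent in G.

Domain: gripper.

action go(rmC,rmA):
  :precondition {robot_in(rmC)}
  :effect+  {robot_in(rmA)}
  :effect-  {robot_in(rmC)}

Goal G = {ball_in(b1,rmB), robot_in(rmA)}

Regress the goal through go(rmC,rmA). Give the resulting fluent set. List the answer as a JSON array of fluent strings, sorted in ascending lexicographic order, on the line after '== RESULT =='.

Regress:
  G ∩ del = {}  (empty — regression defined)
  G \ add = {ball_in(b1,rmB), robot_in(rmA)} \ {robot_in(rmA)} = {ball_in(b1,rmB)}
  ∪ pre   = {ball_in(b1,rmB)} ∪ {robot_in(rmC)}
          = {ball_in(b1,rmB), robot_in(rmC)}

== RESULT ==
["ball_in(b1,rmB)", "robot_in(rmC)"]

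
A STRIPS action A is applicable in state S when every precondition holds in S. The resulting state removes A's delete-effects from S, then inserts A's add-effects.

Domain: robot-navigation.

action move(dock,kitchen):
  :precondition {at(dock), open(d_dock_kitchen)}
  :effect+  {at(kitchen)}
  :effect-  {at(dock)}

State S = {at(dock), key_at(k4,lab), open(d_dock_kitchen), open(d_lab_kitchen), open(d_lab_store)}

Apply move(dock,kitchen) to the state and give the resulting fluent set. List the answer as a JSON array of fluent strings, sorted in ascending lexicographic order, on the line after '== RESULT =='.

Progress:
  pre ⊆ S: {at(dock), open(d_dock_kitchen)} ⊆ S  — applicable
  S \ del = {key_at(k4,lab), open(d_dock_kitchen), open(d_lab_kitchen), open(d_lab_store)}
  ∪ add   = {at(kitchen), key_at(k4,lab), open(d_dock_kitchen), open(d_lab_kitchen), open(d_lab_store)}

== RESULT ==
["at(kitchen)", "key_at(k4,lab)", "open(d_dock_kitchen)", "open(d_lab_kitchen)", "open(d_lab_store)"]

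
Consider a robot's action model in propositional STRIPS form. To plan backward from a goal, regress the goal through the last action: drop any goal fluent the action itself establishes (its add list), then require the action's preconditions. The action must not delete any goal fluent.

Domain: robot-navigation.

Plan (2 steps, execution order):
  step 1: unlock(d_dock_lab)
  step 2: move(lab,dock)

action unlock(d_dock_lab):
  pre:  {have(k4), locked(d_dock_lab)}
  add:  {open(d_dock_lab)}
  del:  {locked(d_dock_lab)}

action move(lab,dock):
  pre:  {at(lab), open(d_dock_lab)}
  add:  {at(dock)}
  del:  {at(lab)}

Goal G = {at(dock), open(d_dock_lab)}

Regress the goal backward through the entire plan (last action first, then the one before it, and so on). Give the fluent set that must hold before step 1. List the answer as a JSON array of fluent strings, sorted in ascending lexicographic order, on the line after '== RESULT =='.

Work backward from the goal:
  through step 2 (move(lab,dock)): drop {at(dock)}, keep {open(d_dock_lab)}, require {at(lab), open(d_dock_lab)}
    → {at(lab), open(d_dock_lab)}
  through step 1 (unlock(d_dock_lab)): drop {open(d_dock_lab)}, keep {at(lab)}, require {have(k4), locked(d_dock_lab)}
    → {at(lab), have(k4), locked(d_dock_lab)}

== RESULT ==
["at(lab)", "have(k4)", "locked(d_dock_lab)"]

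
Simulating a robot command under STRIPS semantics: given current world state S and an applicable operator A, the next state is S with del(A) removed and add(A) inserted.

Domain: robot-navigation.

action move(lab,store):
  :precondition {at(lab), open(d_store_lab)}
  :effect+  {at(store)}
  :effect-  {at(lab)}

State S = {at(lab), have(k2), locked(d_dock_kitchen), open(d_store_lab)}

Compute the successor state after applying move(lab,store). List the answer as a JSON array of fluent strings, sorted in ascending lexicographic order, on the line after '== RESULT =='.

Progress:
  pre ⊆ S: {at(lab), open(d_store_lab)} ⊆ S  — applicable
  S \ del = {have(k2), locked(d_dock_kitchen), open(d_store_lab)}
  ∪ add   = {at(store), have(k2), locked(d_dock_kitchen), open(d_store_lab)}

== RESULT ==
["at(store)", "have(k2)", "locked(d_dock_kitchen)", "open(d_store_lab)"]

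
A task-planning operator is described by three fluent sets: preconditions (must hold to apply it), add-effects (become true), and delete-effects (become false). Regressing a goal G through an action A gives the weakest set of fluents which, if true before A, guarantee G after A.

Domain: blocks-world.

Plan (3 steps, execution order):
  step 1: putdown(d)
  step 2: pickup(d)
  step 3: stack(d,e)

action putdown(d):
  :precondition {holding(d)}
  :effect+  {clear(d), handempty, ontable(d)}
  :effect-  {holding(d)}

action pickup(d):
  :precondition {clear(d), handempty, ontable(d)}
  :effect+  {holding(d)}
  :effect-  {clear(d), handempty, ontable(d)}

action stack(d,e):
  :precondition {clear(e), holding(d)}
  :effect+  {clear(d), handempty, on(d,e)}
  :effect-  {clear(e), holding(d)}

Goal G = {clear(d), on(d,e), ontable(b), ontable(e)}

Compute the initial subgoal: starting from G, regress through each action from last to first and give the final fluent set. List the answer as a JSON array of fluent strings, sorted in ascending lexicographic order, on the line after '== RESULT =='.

Work backward from the goal:
  through step 3 (stack(d,e)): drop {clear(d), on(d,e)}, keep {ontable(b), ontable(e)}, require {clear(e), holding(d)}
    → {clear(e), holding(d), ontable(b), ontable(e)}
  through step 2 (pickup(d)): drop {holding(d)}, keep {clear(e), ontable(b), ontable(e)}, require {clear(d), handempty, ontable(d)}
    → {clear(d), clear(e), handempty, ontable(b), ontable(d), ontable(e)}
  through step 1 (putdown(d)): drop {clear(d), handempty, ontable(d)}, keep {clear(e), ontable(b), ontable(e)}, require {holding(d)}
    → {clear(e), holding(d), ontable(b), ontable(e)}

== RESULT ==
["clear(e)", "holding(d)", "ontable(b)", "ontable(e)"]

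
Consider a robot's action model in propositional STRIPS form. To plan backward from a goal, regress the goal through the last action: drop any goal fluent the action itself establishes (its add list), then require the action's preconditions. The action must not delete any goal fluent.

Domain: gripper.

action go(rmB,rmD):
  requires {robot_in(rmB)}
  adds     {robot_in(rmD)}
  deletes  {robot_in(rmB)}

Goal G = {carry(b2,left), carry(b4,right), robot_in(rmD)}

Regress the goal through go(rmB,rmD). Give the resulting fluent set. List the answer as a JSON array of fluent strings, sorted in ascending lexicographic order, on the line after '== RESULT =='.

Compute (G \ add) ∪ pre:
  G ∩ del = {}  (empty — regression defined)
  G \ add = {carry(b2,left), carry(b4,right), robot_in(rmD)} \ {robot_in(rmD)} = {carry(b2,left), carry(b4,right)}
  ∪ pre   = {carry(b2,left), carry(b4,right)} ∪ {robot_in(rmB)}
          = {carry(b2,left), carry(b4,right), robot_in(rmB)}

== RESULT ==
["carry(b2,left)", "carry(b4,right)", "robot_in(rmB)"]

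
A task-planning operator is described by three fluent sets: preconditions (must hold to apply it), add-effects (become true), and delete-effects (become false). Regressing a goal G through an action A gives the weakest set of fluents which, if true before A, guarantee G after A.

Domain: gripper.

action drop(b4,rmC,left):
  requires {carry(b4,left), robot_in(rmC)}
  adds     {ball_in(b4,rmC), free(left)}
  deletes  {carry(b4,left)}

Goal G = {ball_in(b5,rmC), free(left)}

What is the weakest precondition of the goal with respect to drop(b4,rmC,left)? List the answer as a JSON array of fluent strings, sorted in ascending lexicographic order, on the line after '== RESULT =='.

Compute (G \ add) ∪ pre:
  G ∩ del = {}  (empty — regression defined)
  G \ add = {ball_in(b5,rmC), free(left)} \ {ball_in(b4,rmC), free(left)} = {ball_in(b5,rmC)}
  ∪ pre   = {ball_in(b5,rmC)} ∪ {carry(b4,left), robot_in(rmC)}
          = {ball_in(b5,rmC), carry(b4,left), robot_in(rmC)}

== RESULT ==
["ball_in(b5,rmC)", "carry(b4,left)", "robot_in(rmC)"]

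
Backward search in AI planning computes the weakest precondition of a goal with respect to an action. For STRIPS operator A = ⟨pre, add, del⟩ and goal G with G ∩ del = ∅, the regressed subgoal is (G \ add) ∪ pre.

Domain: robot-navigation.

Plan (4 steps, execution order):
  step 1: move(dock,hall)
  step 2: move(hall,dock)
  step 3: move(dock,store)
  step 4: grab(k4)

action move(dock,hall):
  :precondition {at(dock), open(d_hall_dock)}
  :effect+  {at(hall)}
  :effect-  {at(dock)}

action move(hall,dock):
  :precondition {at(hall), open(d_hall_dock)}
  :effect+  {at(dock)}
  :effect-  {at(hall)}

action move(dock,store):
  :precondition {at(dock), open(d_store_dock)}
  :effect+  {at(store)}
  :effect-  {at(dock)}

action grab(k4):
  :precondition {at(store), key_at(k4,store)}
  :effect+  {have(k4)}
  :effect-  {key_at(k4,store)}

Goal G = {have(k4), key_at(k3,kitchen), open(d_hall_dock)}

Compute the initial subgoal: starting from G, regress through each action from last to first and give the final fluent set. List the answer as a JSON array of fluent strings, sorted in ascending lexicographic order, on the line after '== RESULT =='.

Regress step by step:
  through step 4 (grab(k4)): drop {have(k4)}, keep {key_at(k3,kitchen), open(d_hall_dock)}, require {at(store), key_at(k4,store)}
    → {at(store), key_at(k3,kitchen), key_at(k4,store), open(d_hall_dock)}
  through step 3 (move(dock,store)): drop {at(store)}, keep {key_at(k3,kitchen), key_at(k4,store), open(d_hall_dock)}, require {at(dock), open(d_store_dock)}
    → {at(dock), key_at(k3,kitchen), key_at(k4,store), open(d_hall_dock), open(d_store_dock)}
  through step 2 (move(hall,dock)): drop {at(dock)}, keep {key_at(k3,kitchen), key_at(k4,store), open(d_hall_dock), open(d_store_dock)}, require {at(hall), open(d_hall_dock)}
    → {at(hall), key_at(k3,kitchen), key_at(k4,store), open(d_hall_dock), open(d_store_dock)}
  through step 1 (move(dock,hall)): drop {at(hall)}, keep {key_at(k3,kitchen), key_at(k4,store), open(d_hall_dock), open(d_store_dock)}, require {at(dock), open(d_hall_dock)}
    → {at(dock), key_at(k3,kitchen), key_at(k4,store), open(d_hall_dock), open(d_store_dock)}

== RESULT ==
["at(dock)", "key_at(k3,kitchen)", "key_at(k4,store)", "open(d_hall_dock)", "open(d_store_dock)"]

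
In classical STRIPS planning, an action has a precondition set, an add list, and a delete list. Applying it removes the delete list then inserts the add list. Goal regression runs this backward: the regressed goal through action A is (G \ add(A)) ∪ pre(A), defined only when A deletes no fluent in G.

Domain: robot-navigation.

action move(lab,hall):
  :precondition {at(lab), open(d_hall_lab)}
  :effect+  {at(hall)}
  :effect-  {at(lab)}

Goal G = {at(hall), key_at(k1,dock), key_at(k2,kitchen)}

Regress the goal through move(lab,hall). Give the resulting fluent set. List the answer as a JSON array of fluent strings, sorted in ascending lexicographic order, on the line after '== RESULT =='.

Regress:
  G ∩ del = {}  (empty — regression defined)
  G \ add = {at(hall), key_at(k1,dock), key_at(k2,kitchen)} \ {at(hall)} = {key_at(k1,dock), key_at(k2,kitchen)}
  ∪ pre   = {key_at(k1,dock), key_at(k2,kitchen)} ∪ {at(lab), open(d_hall_lab)}
          = {at(lab), key_at(k1,dock), key_at(k2,kitchen), open(d_hall_lab)}

== RESULT ==
["at(lab)", "key_at(k1,dock)", "key_at(k2,kitchen)", "open(d_hall_lab)"]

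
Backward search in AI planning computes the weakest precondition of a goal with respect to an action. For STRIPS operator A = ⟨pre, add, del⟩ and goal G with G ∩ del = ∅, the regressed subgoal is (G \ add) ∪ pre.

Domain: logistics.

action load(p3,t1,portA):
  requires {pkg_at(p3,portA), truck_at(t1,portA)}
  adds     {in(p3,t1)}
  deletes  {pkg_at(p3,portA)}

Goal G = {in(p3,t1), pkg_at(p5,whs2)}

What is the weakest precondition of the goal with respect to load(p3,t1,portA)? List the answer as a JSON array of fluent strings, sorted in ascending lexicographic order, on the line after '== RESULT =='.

Compute (G \ add) ∪ pre:
  G ∩ del = {}  (empty — regression defined)
  G \ add = {in(p3,t1), pkg_at(p5,whs2)} \ {in(p3,t1)} = {pkg_at(p5,whs2)}
  ∪ pre   = {pkg_at(p5,whs2)} ∪ {pkg_at(p3,portA), truck_at(t1,portA)}
          = {pkg_at(p3,portA), pkg_at(p5,whs2), truck_at(t1,portA)}

== RESULT ==
["pkg_at(p3,portA)", "pkg_at(p5,whs2)", "truck_at(t1,portA)"]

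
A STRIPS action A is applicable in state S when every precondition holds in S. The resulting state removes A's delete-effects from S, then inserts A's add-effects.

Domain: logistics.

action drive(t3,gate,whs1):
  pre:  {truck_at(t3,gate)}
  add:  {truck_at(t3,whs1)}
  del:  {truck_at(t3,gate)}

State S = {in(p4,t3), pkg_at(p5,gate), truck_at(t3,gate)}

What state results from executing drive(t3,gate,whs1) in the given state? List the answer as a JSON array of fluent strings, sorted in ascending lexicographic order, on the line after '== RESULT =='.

Progress:
  pre ⊆ S: {truck_at(t3,gate)} ⊆ S  — applicable
  S \ del = {in(p4,t3), pkg_at(p5,gate)}
  ∪ add   = {in(p4,t3), pkg_at(p5,gate), truck_at(t3,whs1)}

== RESULT ==
["in(p4,t3)", "pkg_at(p5,gate)", "truck_at(t3,whs1)"]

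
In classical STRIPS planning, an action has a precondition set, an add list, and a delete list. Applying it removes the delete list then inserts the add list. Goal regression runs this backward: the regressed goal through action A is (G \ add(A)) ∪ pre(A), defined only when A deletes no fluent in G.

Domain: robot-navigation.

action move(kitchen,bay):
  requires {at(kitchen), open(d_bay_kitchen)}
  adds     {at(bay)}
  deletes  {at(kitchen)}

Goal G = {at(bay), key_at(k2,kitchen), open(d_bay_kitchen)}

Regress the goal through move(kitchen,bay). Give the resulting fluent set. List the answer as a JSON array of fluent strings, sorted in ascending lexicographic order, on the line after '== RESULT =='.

Compute (G \ add) ∪ pre:
  G ∩ del = {}  (empty — regression defined)
  G \ add = {at(bay), key_at(k2,kitchen), open(d_bay_kitchen)} \ {at(bay)} = {key_at(k2,kitchen), open(d_bay_kitchen)}
  ∪ pre   = {key_at(k2,kitchen), open(d_bay_kitchen)} ∪ {at(kitchen), open(d_bay_kitchen)}
          = {at(kitchen), key_at(k2,kitchen), open(d_bay_kitchen)}

== RESULT ==
["at(kitchen)", "key_at(k2,kitchen)", "open(d_bay_kitchen)"]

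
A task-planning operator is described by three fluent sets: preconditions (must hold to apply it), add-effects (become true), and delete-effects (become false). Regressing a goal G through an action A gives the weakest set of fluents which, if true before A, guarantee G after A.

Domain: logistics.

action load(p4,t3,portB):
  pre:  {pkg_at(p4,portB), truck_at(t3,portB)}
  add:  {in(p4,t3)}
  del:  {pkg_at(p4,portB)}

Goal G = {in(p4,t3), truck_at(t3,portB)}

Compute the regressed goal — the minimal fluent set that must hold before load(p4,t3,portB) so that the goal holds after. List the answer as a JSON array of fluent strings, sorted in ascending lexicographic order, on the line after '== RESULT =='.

Compute (G \ add) ∪ pre:
  G ∩ del = {}  (empty — regression defined)
  G \ add = {in(p4,t3), truck_at(t3,portB)} \ {in(p4,t3)} = {truck_at(t3,portB)}
  ∪ pre   = {truck_at(t3,portB)} ∪ {pkg_at(p4,portB), truck_at(t3,portB)}
          = {pkg_at(p4,portB), truck_at(t3,portB)}

== RESULT ==
["pkg_at(p4,portB)", "truck_at(t3,portB)"]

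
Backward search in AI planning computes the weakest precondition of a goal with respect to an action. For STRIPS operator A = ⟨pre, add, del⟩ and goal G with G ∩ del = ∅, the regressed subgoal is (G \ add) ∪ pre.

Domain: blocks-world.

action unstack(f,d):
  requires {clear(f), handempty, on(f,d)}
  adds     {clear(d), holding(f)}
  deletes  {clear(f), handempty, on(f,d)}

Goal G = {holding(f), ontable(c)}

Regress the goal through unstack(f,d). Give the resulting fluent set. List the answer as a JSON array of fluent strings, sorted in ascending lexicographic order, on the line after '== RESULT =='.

Compute (G \ add) ∪ pre:
  G ∩ del = {}  (empty — regression defined)
  G \ add = {holding(f), ontable(c)} \ {clear(d), holding(f)} = {ontable(c)}
  ∪ pre   = {ontable(c)} ∪ {clear(f), handempty, on(f,d)}
          = {clear(f), handempty, on(f,d), ontable(c)}

== RESULT ==
["clear(f)", "handempty", "on(f,d)", "ontable(c)"]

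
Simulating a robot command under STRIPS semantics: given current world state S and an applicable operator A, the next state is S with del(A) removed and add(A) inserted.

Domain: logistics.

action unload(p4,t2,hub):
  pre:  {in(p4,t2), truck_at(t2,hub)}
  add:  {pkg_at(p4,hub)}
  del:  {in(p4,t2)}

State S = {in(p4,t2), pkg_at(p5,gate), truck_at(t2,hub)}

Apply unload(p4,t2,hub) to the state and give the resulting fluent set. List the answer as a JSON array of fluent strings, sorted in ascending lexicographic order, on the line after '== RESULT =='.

Compute (S \ del) ∪ add:
  pre ⊆ S: {in(p4,t2), truck_at(t2,hub)} ⊆ S  — applicable
  S \ del = {pkg_at(p5,gate), truck_at(t2,hub)}
  ∪ add   = {pkg_at(p4,hub), pkg_at(p5,gate), truck_at(t2,hub)}

== RESULT ==
["pkg_at(p4,hub)", "pkg_at(p5,gate)", "truck_at(t2,hub)"]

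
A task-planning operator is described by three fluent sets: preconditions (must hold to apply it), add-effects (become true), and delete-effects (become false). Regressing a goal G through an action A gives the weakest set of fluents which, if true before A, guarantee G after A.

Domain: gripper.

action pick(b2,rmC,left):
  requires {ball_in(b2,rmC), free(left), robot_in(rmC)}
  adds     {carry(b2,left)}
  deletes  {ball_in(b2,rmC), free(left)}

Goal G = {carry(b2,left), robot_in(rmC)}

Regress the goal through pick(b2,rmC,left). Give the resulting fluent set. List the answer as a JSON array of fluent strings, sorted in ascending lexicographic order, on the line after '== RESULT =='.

Regress:
  G ∩ del = {}  (empty — regression defined)
  G \ add = {carry(b2,left), robot_in(rmC)} \ {carry(b2,left)} = {robot_in(rmC)}
  ∪ pre   = {robot_in(rmC)} ∪ {ball_in(b2,rmC), free(left), robot_in(rmC)}
          = {ball_in(b2,rmC), free(left), robot_in(rmC)}

== RESULT ==
["ball_in(b2,rmC)", "free(left)", "robot_in(rmC)"]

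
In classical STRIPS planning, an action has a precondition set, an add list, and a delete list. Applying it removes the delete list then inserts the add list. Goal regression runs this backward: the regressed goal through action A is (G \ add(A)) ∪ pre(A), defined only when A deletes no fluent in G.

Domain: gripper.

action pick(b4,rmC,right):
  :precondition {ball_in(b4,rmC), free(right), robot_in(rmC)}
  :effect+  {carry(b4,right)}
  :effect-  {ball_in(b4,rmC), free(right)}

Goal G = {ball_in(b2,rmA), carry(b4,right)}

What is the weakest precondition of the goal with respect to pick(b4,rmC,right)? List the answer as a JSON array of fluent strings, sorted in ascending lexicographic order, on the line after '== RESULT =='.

Regress:
  G ∩ del = {}  (empty — regression defined)
  G \ add = {ball_in(b2,rmA), carry(b4,right)} \ {carry(b4,right)} = {ball_in(b2,rmA)}
  ∪ pre   = {ball_in(b2,rmA)} ∪ {ball_in(b4,rmC), free(right), robot_in(rmC)}
          = {ball_in(b2,rmA), ball_in(b4,rmC), free(right), robot_in(rmC)}

== RESULT ==
["ball_in(b2,rmA)", "ball_in(b4,rmC)", "free(right)", "robot_in(rmC)"]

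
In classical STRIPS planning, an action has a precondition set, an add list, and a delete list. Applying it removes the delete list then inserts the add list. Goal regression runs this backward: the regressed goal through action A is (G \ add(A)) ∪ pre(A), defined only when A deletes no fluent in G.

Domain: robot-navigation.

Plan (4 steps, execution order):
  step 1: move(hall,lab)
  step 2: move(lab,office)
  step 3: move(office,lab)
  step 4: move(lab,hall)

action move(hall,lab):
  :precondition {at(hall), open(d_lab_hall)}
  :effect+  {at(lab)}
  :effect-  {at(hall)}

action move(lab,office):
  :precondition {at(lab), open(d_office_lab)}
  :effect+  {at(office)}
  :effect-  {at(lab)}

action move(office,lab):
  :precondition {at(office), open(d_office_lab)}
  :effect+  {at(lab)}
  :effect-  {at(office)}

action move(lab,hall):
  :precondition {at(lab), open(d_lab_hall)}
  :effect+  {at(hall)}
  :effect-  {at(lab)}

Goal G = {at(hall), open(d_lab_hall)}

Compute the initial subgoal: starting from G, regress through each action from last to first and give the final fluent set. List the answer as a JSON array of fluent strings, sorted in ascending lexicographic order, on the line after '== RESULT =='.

Regress step by step:
  through step 4 (move(lab,hall)): drop {at(hall)}, keep {open(d_lab_hall)}, require {at(lab), open(d_lab_hall)}
    → {at(lab), open(d_lab_hall)}
  through step 3 (move(office,lab)): drop {at(lab)}, keep {open(d_lab_hall)}, require {at(office), open(d_office_lab)}
    → {at(office), open(d_lab_hall), open(d_office_lab)}
  through step 2 (move(lab,office)): drop {at(office)}, keep {open(d_lab_hall), open(d_office_lab)}, require {at(lab), open(d_office_lab)}
    → {at(lab), open(d_lab_hall), open(d_office_lab)}
  through step 1 (move(hall,lab)): drop {at(lab)}, keep {open(d_lab_hall), open(d_office_lab)}, require {at(hall), open(d_lab_hall)}
    → {at(hall), open(d_lab_hall), open(d_office_lab)}

== RESULT ==
["at(hall)", "open(d_lab_hall)", "open(d_office_lab)"]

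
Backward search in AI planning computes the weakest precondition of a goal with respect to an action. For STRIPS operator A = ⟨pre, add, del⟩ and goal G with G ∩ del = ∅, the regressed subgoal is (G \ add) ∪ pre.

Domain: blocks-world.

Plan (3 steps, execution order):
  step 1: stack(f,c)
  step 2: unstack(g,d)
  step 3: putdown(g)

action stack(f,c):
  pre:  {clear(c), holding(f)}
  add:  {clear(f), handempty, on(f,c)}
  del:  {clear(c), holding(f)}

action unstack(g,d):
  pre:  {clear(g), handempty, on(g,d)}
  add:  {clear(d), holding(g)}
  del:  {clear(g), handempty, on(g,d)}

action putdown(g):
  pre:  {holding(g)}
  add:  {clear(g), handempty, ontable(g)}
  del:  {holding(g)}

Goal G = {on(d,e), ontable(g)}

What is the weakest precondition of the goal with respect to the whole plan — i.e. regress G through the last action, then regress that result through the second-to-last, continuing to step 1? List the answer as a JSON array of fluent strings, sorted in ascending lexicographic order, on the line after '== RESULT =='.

Work backward from the goal:
  through step 3 (putdown(g)): drop {ontable(g)}, keep {on(d,e)}, require {holding(g)}
    → {holding(g), on(d,e)}
  through step 2 (unstack(g,d)): drop {holding(g)}, keep {on(d,e)}, require {clear(g), handempty, on(g,d)}
    → {clear(g), handempty, on(d,e), on(g,d)}
  through step 1 (stack(f,c)): drop {handempty}, keep {clear(g), on(d,e), on(g,d)}, require {clear(c), holding(f)}
    → {clear(c), clear(g), holding(f), on(d,e), on(g,d)}

== RESULT ==
["clear(c)", "clear(g)", "holding(f)", "on(d,e)", "on(g,d)"]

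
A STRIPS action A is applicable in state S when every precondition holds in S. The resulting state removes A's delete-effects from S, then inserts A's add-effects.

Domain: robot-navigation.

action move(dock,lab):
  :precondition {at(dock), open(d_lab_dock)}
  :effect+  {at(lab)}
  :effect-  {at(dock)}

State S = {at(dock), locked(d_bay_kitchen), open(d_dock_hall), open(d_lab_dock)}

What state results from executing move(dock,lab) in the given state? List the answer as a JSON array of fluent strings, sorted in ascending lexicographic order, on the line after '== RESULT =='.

Progress:
  pre ⊆ S: {at(dock), open(d_lab_dock)} ⊆ S  — applicable
  S \ del = {locked(d_bay_kitchen), open(d_dock_hall), open(d_lab_dock)}
  ∪ add   = {at(lab), locked(d_bay_kitchen), open(d_dock_hall), open(d_lab_dock)}

== RESULT ==
["at(lab)", "locked(d_bay_kitchen)", "open(d_dock_hall)", "open(d_lab_dock)"]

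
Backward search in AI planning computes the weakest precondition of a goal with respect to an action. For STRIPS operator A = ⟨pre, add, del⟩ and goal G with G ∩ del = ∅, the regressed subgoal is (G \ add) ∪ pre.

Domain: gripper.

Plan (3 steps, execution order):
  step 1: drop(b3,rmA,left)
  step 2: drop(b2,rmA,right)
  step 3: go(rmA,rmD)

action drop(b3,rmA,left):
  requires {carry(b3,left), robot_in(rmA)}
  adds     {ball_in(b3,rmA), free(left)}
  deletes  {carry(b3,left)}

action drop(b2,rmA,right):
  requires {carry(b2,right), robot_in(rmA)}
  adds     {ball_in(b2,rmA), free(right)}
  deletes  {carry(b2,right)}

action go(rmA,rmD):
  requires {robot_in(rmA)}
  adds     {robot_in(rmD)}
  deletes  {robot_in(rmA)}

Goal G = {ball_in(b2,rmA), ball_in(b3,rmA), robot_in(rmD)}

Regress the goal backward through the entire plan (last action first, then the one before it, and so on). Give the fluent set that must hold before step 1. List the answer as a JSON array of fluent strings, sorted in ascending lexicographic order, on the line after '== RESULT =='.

Regress step by step:
  through step 3 (go(rmA,rmD)): drop {robot_in(rmD)}, keep {ball_in(b2,rmA), ball_in(b3,rmA)}, require {robot_in(rmA)}
    → {ball_in(b2,rmA), ball_in(b3,rmA), robot_in(rmA)}
  through step 2 (drop(b2,rmA,right)): drop {ball_in(b2,rmA)}, keep {ball_in(b3,rmA), robot_in(rmA)}, require {carry(b2,right), robot_in(rmA)}
    → {ball_in(b3,rmA), carry(b2,right), robot_in(rmA)}
  through step 1 (drop(b3,rmA,left)): drop {ball_in(b3,rmA)}, keep {carry(b2,right), robot_in(rmA)}, require {carry(b3,left), robot_in(rmA)}
    → {carry(b2,right), carry(b3,left), robot_in(rmA)}

== RESULT ==
["carry(b2,right)", "carry(b3,left)", "robot_in(rmA)"]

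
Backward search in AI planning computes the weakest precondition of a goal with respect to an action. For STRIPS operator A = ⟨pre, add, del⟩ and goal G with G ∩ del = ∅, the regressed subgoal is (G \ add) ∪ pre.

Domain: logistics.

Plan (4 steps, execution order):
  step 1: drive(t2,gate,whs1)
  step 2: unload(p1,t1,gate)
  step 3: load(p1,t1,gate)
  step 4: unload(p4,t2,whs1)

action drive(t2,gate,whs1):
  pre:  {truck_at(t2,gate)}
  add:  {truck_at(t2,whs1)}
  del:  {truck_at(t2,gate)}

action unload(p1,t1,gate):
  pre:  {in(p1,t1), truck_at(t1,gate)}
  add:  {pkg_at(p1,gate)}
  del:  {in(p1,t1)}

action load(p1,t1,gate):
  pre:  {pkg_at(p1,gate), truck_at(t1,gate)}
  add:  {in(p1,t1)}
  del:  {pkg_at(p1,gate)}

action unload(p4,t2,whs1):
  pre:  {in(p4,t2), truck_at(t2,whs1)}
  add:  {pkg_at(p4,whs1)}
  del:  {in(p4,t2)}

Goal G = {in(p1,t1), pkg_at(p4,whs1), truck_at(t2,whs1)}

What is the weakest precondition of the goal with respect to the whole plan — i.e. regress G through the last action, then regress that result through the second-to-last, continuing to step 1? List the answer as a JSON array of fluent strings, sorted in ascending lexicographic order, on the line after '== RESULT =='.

Regress step by step:
  through step 4 (unload(p4,t2,whs1)): drop {pkg_at(p4,whs1)}, keep {in(p1,t1), truck_at(t2,whs1)}, require {in(p4,t2), truck_at(t2,whs1)}
    → {in(p1,t1), in(p4,t2), truck_at(t2,whs1)}
  through step 3 (load(p1,t1,gate)): drop {in(p1,t1)}, keep {in(p4,t2), truck_at(t2,whs1)}, require {pkg_at(p1,gate), truck_at(t1,gate)}
    → {in(p4,t2), pkg_at(p1,gate), truck_at(t1,gate), truck_at(t2,whs1)}
  through step 2 (unload(p1,t1,gate)): drop {pkg_at(p1,gate)}, keep {in(p4,t2), truck_at(t1,gate), truck_at(t2,whs1)}, require {in(p1,t1), truck_at(t1,gate)}
    → {in(p1,t1), in(p4,t2), truck_at(t1,gate), truck_at(t2,whs1)}
  through step 1 (drive(t2,gate,whs1)): drop {truck_at(t2,whs1)}, keep {in(p1,t1), in(p4,t2), truck_at(t1,gate)}, require {truck_at(t2,gate)}
    → {in(p1,t1), in(p4,t2), truck_at(t1,gate), truck_at(t2,gate)}

== RESULT ==
["in(p1,t1)", "in(p4,t2)", "truck_at(t1,gate)", "truck_at(t2,gate)"]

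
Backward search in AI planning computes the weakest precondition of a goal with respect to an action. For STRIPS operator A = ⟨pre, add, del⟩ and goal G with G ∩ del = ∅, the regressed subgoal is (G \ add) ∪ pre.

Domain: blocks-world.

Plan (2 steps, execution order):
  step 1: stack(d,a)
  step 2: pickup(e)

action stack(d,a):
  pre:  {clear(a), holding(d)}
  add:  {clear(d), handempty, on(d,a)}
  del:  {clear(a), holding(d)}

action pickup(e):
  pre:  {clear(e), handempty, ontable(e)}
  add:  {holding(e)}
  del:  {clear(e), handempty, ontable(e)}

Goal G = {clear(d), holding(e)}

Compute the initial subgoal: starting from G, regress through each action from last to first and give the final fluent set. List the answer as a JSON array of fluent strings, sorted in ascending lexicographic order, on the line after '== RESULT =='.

Work backward from the goal:
  through step 2 (pickup(e)): drop {holding(e)}, keep {clear(d)}, require {clear(e), handempty, ontable(e)}
    → {clear(d), clear(e), handempty, ontable(e)}
  through step 1 (stack(d,a)): drop {clear(d), handempty}, keep {clear(e), ontable(e)}, require {clear(a), holding(d)}
    → {clear(a), clear(e), holding(d), ontable(e)}

== RESULT ==
["clear(a)", "clear(e)", "holding(d)", "ontable(e)"]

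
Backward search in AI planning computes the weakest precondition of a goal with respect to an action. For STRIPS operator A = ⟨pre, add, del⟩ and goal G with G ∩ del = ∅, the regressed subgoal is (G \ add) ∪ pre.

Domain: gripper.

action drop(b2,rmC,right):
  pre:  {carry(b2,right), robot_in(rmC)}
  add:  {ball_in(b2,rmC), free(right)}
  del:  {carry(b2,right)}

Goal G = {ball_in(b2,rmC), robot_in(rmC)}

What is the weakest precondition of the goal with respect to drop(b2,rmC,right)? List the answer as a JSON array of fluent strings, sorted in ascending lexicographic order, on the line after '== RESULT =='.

Compute (G \ add) ∪ pre:
  G ∩ del = {}  (empty — regression defined)
  G \ add = {ball_in(b2,rmC), robot_in(rmC)} \ {ball_in(b2,rmC), free(right)} = {robot_in(rmC)}
  ∪ pre   = {robot_in(rmC)} ∪ {carry(b2,right), robot_in(rmC)}
          = {carry(b2,right), robot_in(rmC)}

== RESULT ==
["carry(b2,right)", "robot_in(rmC)"]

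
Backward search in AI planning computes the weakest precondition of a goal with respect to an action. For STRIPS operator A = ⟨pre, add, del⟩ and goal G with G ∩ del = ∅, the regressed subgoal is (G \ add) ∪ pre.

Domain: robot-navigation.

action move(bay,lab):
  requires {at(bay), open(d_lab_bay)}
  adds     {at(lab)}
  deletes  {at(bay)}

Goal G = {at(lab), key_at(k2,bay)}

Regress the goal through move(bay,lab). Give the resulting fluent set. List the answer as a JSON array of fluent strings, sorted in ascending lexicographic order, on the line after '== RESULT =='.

Regress:
  G ∩ del = {}  (empty — regression defined)
  G \ add = {at(lab), key_at(k2,bay)} \ {at(lab)} = {key_at(k2,bay)}
  ∪ pre   = {key_at(k2,bay)} ∪ {at(bay), open(d_lab_bay)}
          = {at(bay), key_at(k2,bay), open(d_lab_bay)}

== RESULT ==
["at(bay)", "key_at(k2,bay)", "open(d_lab_bay)"]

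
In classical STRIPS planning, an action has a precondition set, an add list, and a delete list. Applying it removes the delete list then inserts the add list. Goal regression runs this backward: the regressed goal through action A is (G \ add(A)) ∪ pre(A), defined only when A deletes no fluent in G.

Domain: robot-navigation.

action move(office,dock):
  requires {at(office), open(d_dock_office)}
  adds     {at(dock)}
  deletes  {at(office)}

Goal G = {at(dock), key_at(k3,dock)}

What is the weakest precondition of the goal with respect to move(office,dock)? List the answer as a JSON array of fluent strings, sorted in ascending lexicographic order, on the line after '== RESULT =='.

Regress:
  G ∩ del = {}  (empty — regression defined)
  G \ add = {at(dock), key_at(k3,dock)} \ {at(dock)} = {key_at(k3,dock)}
  ∪ pre   = {key_at(k3,dock)} ∪ {at(office), open(d_dock_office)}
          = {at(office), key_at(k3,dock), open(d_dock_office)}

== RESULT ==
["at(office)", "key_at(k3,dock)", "open(d_dock_office)"]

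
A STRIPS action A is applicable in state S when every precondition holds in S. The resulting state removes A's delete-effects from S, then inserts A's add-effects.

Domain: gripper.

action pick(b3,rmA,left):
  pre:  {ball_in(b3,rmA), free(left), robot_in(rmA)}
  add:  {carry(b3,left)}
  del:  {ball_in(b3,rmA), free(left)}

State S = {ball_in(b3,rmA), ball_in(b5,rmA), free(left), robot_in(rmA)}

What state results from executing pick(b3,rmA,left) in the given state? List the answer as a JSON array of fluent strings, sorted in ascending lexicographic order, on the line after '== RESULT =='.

Compute (S \ del) ∪ add:
  pre ⊆ S: {ball_in(b3,rmA), free(left), robot_in(rmA)} ⊆ S  — applicable
  S \ del = {ball_in(b5,rmA), robot_in(rmA)}
  ∪ add   = {ball_in(b5,rmA), carry(b3,left), robot_in(rmA)}

== RESULT ==
["ball_in(b5,rmA)", "carry(b3,left)", "robot_in(rmA)"]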